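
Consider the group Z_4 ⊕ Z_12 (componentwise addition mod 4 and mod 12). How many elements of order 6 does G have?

An element (a,b) has order lcm(ord(a), ord(b)); count pairs with lcm equal to 6.
Enumerating gives 6 such elements.

6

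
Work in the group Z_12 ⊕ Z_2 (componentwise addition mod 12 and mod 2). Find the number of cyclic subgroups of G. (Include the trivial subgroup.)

12

Group the elements of G by the cyclic subgroup they generate; each cyclic subgroup of order d accounts for φ(d) elements.
Cyclic subgroups by order — order 1: 1; order 2: 3; order 3: 1; order 4: 2; order 6: 3; order 12: 2.
Total: 12.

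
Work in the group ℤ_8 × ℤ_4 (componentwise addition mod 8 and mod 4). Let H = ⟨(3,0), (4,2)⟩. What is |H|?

|⟨(3,0)⟩| = 8 and |⟨(4,2)⟩| = 2, so |H| is a multiple of lcm(8, 2) = 8 and divides |G| = 32.
Closing under the operation: H = {(0,0), (0,2), (1,0), (1,2), (2,0), (2,2), (3,0), (3,2), (4,0), (4,2), (5,0), (5,2), (6,0), (6,2), (7,0), (7,2)}, so |H| = 16.

16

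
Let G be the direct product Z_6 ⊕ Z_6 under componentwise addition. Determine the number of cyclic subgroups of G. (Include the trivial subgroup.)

20

A cyclic subgroup of order d is generated by each of its φ(d) elements of order d, so the cyclic subgroups of order d number (#elements of order d)/φ(d).
Cyclic subgroups by order — order 1: 1; order 2: 3; order 3: 4; order 6: 12.
Total: 20.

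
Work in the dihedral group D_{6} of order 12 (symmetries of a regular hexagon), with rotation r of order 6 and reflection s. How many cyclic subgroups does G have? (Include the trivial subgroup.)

10

Each element a generates a cyclic subgroup ⟨a⟩; distinct elements may generate the same one (a cyclic group of order d has φ(d) generators).
Cyclic subgroups by order — order 1: 1; order 2: 7; order 3: 1; order 6: 1.
Total: 10.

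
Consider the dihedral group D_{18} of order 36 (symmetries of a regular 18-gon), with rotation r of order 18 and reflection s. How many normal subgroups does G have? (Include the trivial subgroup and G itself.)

G has 45 subgroups. Checking conjugation-invariance by order — order 1: 1/1 normal; order 2: 1/19 normal; order 3: 1/1 normal; order 4: 0/9 normal; order 6: 1/7 normal; order 9: 1/1 normal; order 12: 0/3 normal; order 18: 3/3 normal; order 36: 1/1 normal.
Total normal subgroups: 9.

9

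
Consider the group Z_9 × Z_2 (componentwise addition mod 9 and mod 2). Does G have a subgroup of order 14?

No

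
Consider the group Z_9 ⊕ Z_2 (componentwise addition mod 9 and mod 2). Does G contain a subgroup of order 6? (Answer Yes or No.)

6 | 18. A subgroup of order 6 is {(0,0), (0,1), (3,0), (3,1), (6,0), (6,1)}.

Yes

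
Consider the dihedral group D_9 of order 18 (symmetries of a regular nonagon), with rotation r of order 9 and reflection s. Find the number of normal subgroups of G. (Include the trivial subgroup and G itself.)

G has 16 subgroups. Checking conjugation-invariance by order — order 1: 1/1 normal; order 2: 0/9 normal; order 3: 1/1 normal; order 6: 0/3 normal; order 9: 1/1 normal; order 18: 1/1 normal.
Total normal subgroups: 4.

4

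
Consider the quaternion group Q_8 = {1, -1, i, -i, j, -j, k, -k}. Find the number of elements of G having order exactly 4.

6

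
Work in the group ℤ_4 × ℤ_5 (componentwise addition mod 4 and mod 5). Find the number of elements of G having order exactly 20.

8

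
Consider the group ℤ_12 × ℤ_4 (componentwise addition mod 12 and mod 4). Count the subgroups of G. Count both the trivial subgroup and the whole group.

30

|G| = 48, so by Lagrange every subgroup order divides 48. Divisors: 1, 2, 3, 4, 6, 8, 12, 16, 24, 48.
Subgroups by order — order 1: 1; order 2: 3; order 3: 1; order 4: 7; order 6: 3; order 8: 3; order 12: 7; order 16: 1; order 24: 3; order 48: 1.
Total: 1 + 3 + 1 + 7 + 3 + 3 + 7 + 1 + 3 + 1 = 30.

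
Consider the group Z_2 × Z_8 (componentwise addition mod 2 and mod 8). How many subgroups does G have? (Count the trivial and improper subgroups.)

|G| = 16, so by Lagrange every subgroup order divides 16. Divisors: 1, 2, 4, 8, 16.
Subgroups by order — order 1: 1; order 2: 3; order 4: 3; order 8: 3; order 16: 1.
Total: 1 + 3 + 3 + 3 + 1 = 11.

11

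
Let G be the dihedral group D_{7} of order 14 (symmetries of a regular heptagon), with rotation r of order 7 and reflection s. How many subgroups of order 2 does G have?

7

|G| = 14 and 2 | 14, so subgroups of order 2 are possible by Lagrange.
The subgroups of order 2 are: {e, r^2s}; {e, r^3s}; {e, r^4s}; {e, r^5s}; … (7 in all).
So G has 7 subgroups of order 2.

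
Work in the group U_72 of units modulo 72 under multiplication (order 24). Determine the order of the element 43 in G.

6

Compute successive powers of 43 mod 72: 43, 49, 19, 25, 67, 1; 43^6 ≡ 1 (mod 72).
So |⟨43⟩| = 6.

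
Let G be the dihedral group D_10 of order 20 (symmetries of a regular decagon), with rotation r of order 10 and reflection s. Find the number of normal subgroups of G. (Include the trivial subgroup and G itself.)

7

G has 22 subgroups. Checking conjugation-invariance by order — order 1: 1/1 normal; order 2: 1/11 normal; order 4: 0/5 normal; order 5: 1/1 normal; order 10: 3/3 normal; order 20: 1/1 normal.
Total normal subgroups: 7.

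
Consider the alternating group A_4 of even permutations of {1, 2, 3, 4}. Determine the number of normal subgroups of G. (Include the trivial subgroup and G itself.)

3

G has 10 subgroups. Checking conjugation-invariance by order — order 1: 1/1 normal; order 2: 0/3 normal; order 3: 0/4 normal; order 4: 1/1 normal; order 12: 1/1 normal.
Total normal subgroups: 3.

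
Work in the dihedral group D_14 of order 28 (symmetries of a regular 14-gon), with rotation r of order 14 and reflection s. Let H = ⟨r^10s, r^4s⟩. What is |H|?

14

|⟨r^10s⟩| = 2 and |⟨r^4s⟩| = 2, so |H| is a multiple of lcm(2, 2) = 2 and divides |G| = 28.
Closing under the operation: H = {e, r^2, r^4, r^6, r^8, r^10, r^12, s, r^2s, r^4s, r^6s, r^8s, r^10s, r^12s}, so |H| = 14.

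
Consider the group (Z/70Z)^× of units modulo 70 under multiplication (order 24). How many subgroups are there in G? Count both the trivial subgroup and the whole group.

16

|G| = 24, so by Lagrange every subgroup order divides 24. Divisors: 1, 2, 3, 4, 6, 8, 12, 24.
Subgroups by order — order 1: 1; order 2: 3; order 3: 1; order 4: 3; order 6: 3; order 8: 1; order 12: 3; order 24: 1.
Total: 1 + 3 + 1 + 3 + 3 + 1 + 3 + 1 = 16.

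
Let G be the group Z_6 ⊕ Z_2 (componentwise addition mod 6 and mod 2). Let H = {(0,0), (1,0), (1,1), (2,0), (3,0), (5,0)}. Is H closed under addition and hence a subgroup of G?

(1,1) ∈ H but its inverse (5,1) ∉ H, so H is not a subgroup.

No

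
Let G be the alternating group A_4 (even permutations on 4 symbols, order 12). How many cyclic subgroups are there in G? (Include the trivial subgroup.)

Each element a generates a cyclic subgroup ⟨a⟩; distinct elements may generate the same one (a cyclic group of order d has φ(d) generators).
Cyclic subgroups by order — order 1: 1; order 2: 3; order 3: 4.
Total: 8.

8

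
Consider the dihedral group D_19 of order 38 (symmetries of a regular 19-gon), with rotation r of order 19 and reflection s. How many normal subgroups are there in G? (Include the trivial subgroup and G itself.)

G has 22 subgroups. Checking conjugation-invariance by order — order 1: 1/1 normal; order 2: 0/19 normal; order 19: 1/1 normal; order 38: 1/1 normal.
Total normal subgroups: 3.

3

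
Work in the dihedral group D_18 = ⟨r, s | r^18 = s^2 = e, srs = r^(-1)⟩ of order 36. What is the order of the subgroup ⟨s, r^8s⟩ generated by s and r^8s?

18

|⟨s⟩| = 2 and |⟨r^8s⟩| = 2, so |H| is a multiple of lcm(2, 2) = 2 and divides |G| = 36.
Closing under the operation: H = {e, r^2, r^4, r^6, r^8, r^10, r^12, r^14, r^16, s, r^2s, r^4s, r^6s, r^8s, r^10s, r^12s, r^14s, r^16s}, so |H| = 18.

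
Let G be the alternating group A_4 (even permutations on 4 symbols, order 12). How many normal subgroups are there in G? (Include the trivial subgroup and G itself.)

3

G has 10 subgroups. Checking conjugation-invariance by order — order 1: 1/1 normal; order 2: 0/3 normal; order 3: 0/4 normal; order 4: 1/1 normal; order 12: 1/1 normal.
Total normal subgroups: 3.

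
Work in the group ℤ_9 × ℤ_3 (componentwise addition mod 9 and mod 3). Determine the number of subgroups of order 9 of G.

4

|G| = 27 and 9 | 27, so subgroups of order 9 are possible by Lagrange.
The subgroups of order 9 are: {(0,0), (0,1), (0,2), (3,0), (3,1), (3,2), (6,0), (6,1), (6,2)}; {(0,0), (1,0), (2,0), (3,0), (4,0), (5,0), (6,0), (7,0), (8,0)}; {(0,0), (1,1), (2,2), (3,0), (4,1), (5,2), (6,0), (7,1), (8,2)}; {(0,0), (1,2), (2,1), (3,0), (4,2), (5,1), (6,0), (7,2), (8,1)}.
So G has 4 subgroups of order 9.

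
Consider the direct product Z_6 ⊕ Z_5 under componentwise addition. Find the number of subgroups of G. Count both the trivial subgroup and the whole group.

8

|G| = 30, so by Lagrange every subgroup order divides 30. Divisors: 1, 2, 3, 5, 6, 10, 15, 30.
Subgroups by order — order 1: 1; order 2: 1; order 3: 1; order 5: 1; order 6: 1; order 10: 1; order 15: 1; order 30: 1.
Total: 1 + 1 + 1 + 1 + 1 + 1 + 1 + 1 = 8.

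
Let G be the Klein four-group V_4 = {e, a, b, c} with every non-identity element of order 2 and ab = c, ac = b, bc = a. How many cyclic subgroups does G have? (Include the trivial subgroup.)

A cyclic subgroup of order d is generated by each of its φ(d) elements of order d, so the cyclic subgroups of order d number (#elements of order d)/φ(d).
Cyclic subgroups by order — order 1: 1; order 2: 3.
Total: 4.

4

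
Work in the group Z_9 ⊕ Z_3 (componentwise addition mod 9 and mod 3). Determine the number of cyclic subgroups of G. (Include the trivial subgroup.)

Group the elements of G by the cyclic subgroup they generate; each cyclic subgroup of order d accounts for φ(d) elements.
Cyclic subgroups by order — order 1: 1; order 3: 4; order 9: 3.
Total: 8.

8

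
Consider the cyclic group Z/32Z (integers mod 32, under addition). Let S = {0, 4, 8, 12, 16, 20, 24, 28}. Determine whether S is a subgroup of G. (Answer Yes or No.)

Yes

|S| = 8 divides |G| = 32, consistent with Lagrange.
S contains the identity, every element's inverse is in S, and S is closed under +: it is a subgroup.
In fact S = ⟨4⟩.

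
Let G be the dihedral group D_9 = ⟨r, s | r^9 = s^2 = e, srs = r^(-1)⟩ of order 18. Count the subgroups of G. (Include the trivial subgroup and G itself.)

|G| = 18, so by Lagrange every subgroup order divides 18. Divisors: 1, 2, 3, 6, 9, 18.
Subgroups by order — order 1: 1; order 2: 9; order 3: 1; order 6: 3; order 9: 1; order 18: 1.
Total: 1 + 9 + 1 + 3 + 1 + 1 = 16.

16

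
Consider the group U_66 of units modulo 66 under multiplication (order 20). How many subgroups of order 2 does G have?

3

|G| = 20 and 2 | 20, so subgroups of order 2 are possible by Lagrange.
The subgroups of order 2 are: {1, 23}; {1, 43}; {1, 65}.
So G has 3 subgroups of order 2.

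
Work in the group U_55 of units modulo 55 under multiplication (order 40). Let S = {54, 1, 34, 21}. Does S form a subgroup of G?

|S| = 4 divides |G| = 40, consistent with Lagrange.
S contains the identity, every element's inverse is in S, and S is closed under ·: it is a subgroup.

Yes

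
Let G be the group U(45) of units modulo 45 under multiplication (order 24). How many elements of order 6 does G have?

6

The elements of order 6 are: 4, 11, 14, 29, 34, 41.
That's 6.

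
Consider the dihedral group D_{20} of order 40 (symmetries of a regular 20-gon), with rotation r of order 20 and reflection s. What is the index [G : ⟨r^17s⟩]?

20

|⟨r^17s⟩| = 2 and |G| = 40.
By Lagrange, [G : H] = |G|/|H| = 40/2 = 20.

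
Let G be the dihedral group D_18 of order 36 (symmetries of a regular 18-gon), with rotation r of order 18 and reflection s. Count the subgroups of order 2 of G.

|G| = 36 and 2 | 36, so subgroups of order 2 are possible by Lagrange.
The subgroups of order 2 are: {e, r^10s}; {e, r^11s}; {e, r^12s}; {e, r^13s}; … (19 in all).
So G has 19 subgroups of order 2.

19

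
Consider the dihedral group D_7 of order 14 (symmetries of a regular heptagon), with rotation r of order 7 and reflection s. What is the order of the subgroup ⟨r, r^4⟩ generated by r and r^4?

|⟨r⟩| = 7 and |⟨r^4⟩| = 7, so |H| is a multiple of lcm(7, 7) = 7 and divides |G| = 14.
Closing under the operation: H = {e, r, r^2, r^3, r^4, r^5, r^6}, so |H| = 7.

7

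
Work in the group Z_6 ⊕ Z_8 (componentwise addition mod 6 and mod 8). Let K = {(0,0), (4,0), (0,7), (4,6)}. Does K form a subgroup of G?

(4,0) ∈ K but its inverse (2,0) ∉ K, so K is not a subgroup.

No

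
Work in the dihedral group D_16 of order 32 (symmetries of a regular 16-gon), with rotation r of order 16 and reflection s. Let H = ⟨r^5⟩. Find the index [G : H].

2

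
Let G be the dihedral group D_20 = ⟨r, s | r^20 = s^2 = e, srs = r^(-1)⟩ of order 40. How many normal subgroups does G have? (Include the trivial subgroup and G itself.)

9

G has 48 subgroups. Checking conjugation-invariance by order — order 1: 1/1 normal; order 2: 1/21 normal; order 4: 1/11 normal; order 5: 1/1 normal; order 8: 0/5 normal; order 10: 1/5 normal; order 20: 3/3 normal; order 40: 1/1 normal.
Total normal subgroups: 9.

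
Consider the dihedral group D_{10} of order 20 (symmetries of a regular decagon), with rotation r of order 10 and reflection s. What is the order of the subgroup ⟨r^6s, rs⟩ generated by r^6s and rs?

|⟨r^6s⟩| = 2 and |⟨rs⟩| = 2, so |H| is a multiple of lcm(2, 2) = 2 and divides |G| = 20.
Closing under the operation: H = {e, r^5, rs, r^6s}, so |H| = 4.

4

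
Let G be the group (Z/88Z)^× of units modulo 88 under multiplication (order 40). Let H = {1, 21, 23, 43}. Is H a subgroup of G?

|H| = 4 divides |G| = 40, consistent with Lagrange.
H contains the identity, every element's inverse is in H, and H is closed under ·: it is a subgroup.

Yes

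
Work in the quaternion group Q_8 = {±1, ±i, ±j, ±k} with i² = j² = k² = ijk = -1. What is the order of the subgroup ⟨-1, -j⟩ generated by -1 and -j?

|⟨-1⟩| = 2 and |⟨-j⟩| = 4, so |H| is a multiple of lcm(2, 4) = 4 and divides |G| = 8.
Closing under the operation: H = {1, -1, j, -j}, so |H| = 4.

4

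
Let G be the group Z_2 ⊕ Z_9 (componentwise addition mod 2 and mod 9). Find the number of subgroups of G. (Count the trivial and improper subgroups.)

|G| = 18, so by Lagrange every subgroup order divides 18. Divisors: 1, 2, 3, 6, 9, 18.
Subgroups by order — order 1: 1; order 2: 1; order 3: 1; order 6: 1; order 9: 1; order 18: 1.
Total: 1 + 1 + 1 + 1 + 1 + 1 = 6.

6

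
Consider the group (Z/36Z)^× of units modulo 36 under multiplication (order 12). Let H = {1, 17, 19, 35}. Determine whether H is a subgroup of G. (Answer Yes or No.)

|H| = 4 divides |G| = 12, consistent with Lagrange.
H contains the identity, every element's inverse is in H, and H is closed under ·: it is a subgroup.

Yes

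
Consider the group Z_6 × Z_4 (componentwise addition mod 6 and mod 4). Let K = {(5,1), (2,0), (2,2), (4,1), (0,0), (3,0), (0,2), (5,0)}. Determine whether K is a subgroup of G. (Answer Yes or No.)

No

(5,0) ∈ K but its inverse (1,0) ∉ K, so K is not a subgroup.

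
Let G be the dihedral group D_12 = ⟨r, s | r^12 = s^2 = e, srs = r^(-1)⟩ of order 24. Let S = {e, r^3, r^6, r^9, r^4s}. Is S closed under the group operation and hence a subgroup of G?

|S| = 5 does not divide |G| = 24, so by Lagrange S is not a subgroup.

No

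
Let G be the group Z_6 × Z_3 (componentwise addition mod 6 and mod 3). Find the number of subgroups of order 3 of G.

|G| = 18 and 3 | 18, so subgroups of order 3 are possible by Lagrange.
The subgroups of order 3 are: {(0,0), (0,1), (0,2)}; {(0,0), (2,0), (4,0)}; {(0,0), (2,1), (4,2)}; {(0,0), (2,2), (4,1)}.
So G has 4 subgroups of order 3.

4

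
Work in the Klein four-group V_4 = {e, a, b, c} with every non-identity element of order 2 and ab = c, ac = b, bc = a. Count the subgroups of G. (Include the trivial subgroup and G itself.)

5

|G| = 4, so by Lagrange every subgroup order divides 4. Divisors: 1, 2, 4.
Subgroups by order — order 1: 1; order 2: 3; order 4: 1.
Total: 1 + 3 + 1 = 5.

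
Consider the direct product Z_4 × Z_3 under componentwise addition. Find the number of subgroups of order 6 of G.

|G| = 12 and 6 | 12, so subgroups of order 6 are possible by Lagrange.
The subgroups of order 6 are: {(0,0), (0,1), (0,2), (2,0), (2,1), (2,2)}.
So G has 1 subgroup of order 6.

1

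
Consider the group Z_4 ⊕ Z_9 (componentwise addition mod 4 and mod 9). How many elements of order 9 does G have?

6

An element (a,b) has order lcm(ord(a), ord(b)); count pairs with lcm equal to 9.
Enumerating gives 6 such elements.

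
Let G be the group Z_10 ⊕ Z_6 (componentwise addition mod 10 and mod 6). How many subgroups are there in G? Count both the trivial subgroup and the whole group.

|G| = 60, so by Lagrange every subgroup order divides 60. Divisors: 1, 2, 3, 4, 5, 6, 10, 12, 15, 20, 30, 60.
Subgroups by order — order 1: 1; order 2: 3; order 3: 1; order 4: 1; order 5: 1; order 6: 3; order 10: 3; order 12: 1; order 15: 1; order 20: 1; order 30: 3; order 60: 1.
Total: 1 + 3 + 1 + 1 + 1 + 3 + 3 + 1 + 1 + 1 + 3 + 1 = 20.

20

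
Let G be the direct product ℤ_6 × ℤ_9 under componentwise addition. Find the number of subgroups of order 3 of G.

|G| = 54 and 3 | 54, so subgroups of order 3 are possible by Lagrange.
The subgroups of order 3 are: {(0,0), (0,3), (0,6)}; {(0,0), (2,0), (4,0)}; {(0,0), (2,3), (4,6)}; {(0,0), (2,6), (4,3)}.
So G has 4 subgroups of order 3.

4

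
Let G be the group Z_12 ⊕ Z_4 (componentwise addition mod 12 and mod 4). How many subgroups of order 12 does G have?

|G| = 48 and 12 | 48, so subgroups of order 12 are possible by Lagrange.
The subgroups of order 12 are: {(0,0), (0,1), (0,2), (0,3), (4,0), (4,1), (4,2), (4,3), (8,0), (8,1), (8,2), (8,3)}; {(0,0), (0,2), (2,0), (2,2), (4,0), (4,2), (6,0), (6,2), (8,0), (8,2), (10,0), (10,2)}; {(0,0), (0,2), (2,1), (2,3), (4,0), (4,2), (6,1), (6,3), (8,0), (8,2), (10,1), (10,3)}; {(0,0), (1,0), (2,0), (3,0), (4,0), (5,0), (6,0), (7,0), (8,0), (9,0), (10,0), (11,0)}; … (7 in all).
So G has 7 subgroups of order 12.

7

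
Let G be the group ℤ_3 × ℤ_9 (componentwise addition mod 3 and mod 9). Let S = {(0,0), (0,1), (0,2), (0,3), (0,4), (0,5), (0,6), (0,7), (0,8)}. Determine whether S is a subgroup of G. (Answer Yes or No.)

Yes

|S| = 9 divides |G| = 27, consistent with Lagrange.
S contains the identity, every element's inverse is in S, and S is closed under +: it is a subgroup.
In fact S = ⟨(0,1)⟩.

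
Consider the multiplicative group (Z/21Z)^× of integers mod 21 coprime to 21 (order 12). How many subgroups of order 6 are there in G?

3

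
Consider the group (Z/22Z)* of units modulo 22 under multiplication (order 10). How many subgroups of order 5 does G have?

1

|G| = 10 and 5 | 10, so subgroups of order 5 are possible by Lagrange.
The subgroups of order 5 are: {1, 3, 5, 9, 15}.
So G has 1 subgroup of order 5.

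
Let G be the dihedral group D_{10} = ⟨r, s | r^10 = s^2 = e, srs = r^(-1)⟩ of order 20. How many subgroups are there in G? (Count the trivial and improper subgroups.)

|G| = 20, so by Lagrange every subgroup order divides 20. Divisors: 1, 2, 4, 5, 10, 20.
Subgroups by order — order 1: 1; order 2: 11; order 4: 5; order 5: 1; order 10: 3; order 20: 1.
Total: 1 + 11 + 5 + 1 + 3 + 1 = 22.

22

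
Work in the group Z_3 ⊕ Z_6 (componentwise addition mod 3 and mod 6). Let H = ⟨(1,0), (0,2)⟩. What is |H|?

|⟨(1,0)⟩| = 3 and |⟨(0,2)⟩| = 3, so |H| is a multiple of lcm(3, 3) = 3 and divides |G| = 18.
Closing under the operation: H = {(0,0), (0,2), (0,4), (1,0), (1,2), (1,4), (2,0), (2,2), (2,4)}, so |H| = 9.

9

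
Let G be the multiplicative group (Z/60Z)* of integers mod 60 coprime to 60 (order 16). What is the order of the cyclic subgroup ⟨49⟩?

2

Compute successive powers of 49 mod 60: 49, 1; 49^2 ≡ 1 (mod 60).
So |⟨49⟩| = 2.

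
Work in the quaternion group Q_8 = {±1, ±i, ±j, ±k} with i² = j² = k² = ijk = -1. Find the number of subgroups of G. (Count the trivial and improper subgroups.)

|G| = 8, so by Lagrange every subgroup order divides 8. Divisors: 1, 2, 4, 8.
Subgroups by order — order 1: 1; order 2: 1; order 4: 3; order 8: 1.
Total: 1 + 1 + 3 + 1 = 6.

6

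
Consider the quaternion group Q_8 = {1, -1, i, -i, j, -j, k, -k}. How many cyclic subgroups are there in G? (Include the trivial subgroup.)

5

Group the elements of G by the cyclic subgroup they generate; each cyclic subgroup of order d accounts for φ(d) elements.
Cyclic subgroups by order — order 1: 1; order 2: 1; order 4: 3.
Total: 5.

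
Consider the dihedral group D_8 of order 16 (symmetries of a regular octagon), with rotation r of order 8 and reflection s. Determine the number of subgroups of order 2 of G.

|G| = 16 and 2 | 16, so subgroups of order 2 are possible by Lagrange.
The subgroups of order 2 are: {e, r^2s}; {e, r^3s}; {e, r^4}; {e, r^4s}; … (9 in all).
So G has 9 subgroups of order 2.

9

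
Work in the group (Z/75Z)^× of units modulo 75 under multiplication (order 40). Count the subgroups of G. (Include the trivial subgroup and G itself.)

16

|G| = 40, so by Lagrange every subgroup order divides 40. Divisors: 1, 2, 4, 5, 8, 10, 20, 40.
Subgroups by order — order 1: 1; order 2: 3; order 4: 3; order 5: 1; order 8: 1; order 10: 3; order 20: 3; order 40: 1.
Total: 1 + 3 + 3 + 1 + 1 + 3 + 3 + 1 = 16.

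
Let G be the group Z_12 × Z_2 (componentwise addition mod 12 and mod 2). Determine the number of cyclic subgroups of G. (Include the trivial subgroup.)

12

A cyclic subgroup of order d is generated by each of its φ(d) elements of order d, so the cyclic subgroups of order d number (#elements of order d)/φ(d).
Cyclic subgroups by order — order 1: 1; order 2: 3; order 3: 1; order 4: 2; order 6: 3; order 12: 2.
Total: 12.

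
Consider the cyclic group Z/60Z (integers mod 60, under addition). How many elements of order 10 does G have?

4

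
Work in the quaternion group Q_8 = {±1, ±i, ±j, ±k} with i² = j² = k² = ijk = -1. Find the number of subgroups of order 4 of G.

3

|G| = 8 and 4 | 8, so subgroups of order 4 are possible by Lagrange.
The subgroups of order 4 are: {1, -1, i, -i}; {1, -1, j, -j}; {1, -1, k, -k}.
So G has 3 subgroups of order 4.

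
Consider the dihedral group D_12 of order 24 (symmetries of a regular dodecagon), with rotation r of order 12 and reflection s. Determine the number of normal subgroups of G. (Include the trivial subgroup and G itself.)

9

G has 34 subgroups. Checking conjugation-invariance by order — order 1: 1/1 normal; order 2: 1/13 normal; order 3: 1/1 normal; order 4: 1/7 normal; order 6: 1/5 normal; order 8: 0/3 normal; order 12: 3/3 normal; order 24: 1/1 normal.
Total normal subgroups: 9.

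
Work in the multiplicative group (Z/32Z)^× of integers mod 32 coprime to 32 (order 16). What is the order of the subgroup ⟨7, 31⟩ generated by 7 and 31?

8

|⟨7⟩| = 4 and |⟨31⟩| = 2, so |H| is a multiple of lcm(4, 2) = 4 and divides |G| = 16.
Closing under the operation: H = {1, 7, 9, 15, 17, 23, 25, 31}, so |H| = 8.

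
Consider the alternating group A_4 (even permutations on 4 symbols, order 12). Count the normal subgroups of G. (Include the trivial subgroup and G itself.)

G has 10 subgroups. Checking conjugation-invariance by order — order 1: 1/1 normal; order 2: 0/3 normal; order 3: 0/4 normal; order 4: 1/1 normal; order 12: 1/1 normal.
Total normal subgroups: 3.

3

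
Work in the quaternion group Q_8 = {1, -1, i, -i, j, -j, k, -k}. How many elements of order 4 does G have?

6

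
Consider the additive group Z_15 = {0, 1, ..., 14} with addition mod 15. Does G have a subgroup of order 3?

Yes

3 | 15. A subgroup of order 3 is {0, 5, 10}.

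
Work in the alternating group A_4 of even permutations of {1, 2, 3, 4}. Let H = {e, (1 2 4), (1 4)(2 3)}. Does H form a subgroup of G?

(1 2 4) ∈ H but its inverse (1 4 2) ∉ H, so H is not a subgroup.

No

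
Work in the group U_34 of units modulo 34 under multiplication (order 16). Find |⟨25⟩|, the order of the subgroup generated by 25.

Compute successive powers of 25 mod 34: 25, 13, 19, 33, 9, 21, 15, 1; 25^8 ≡ 1 (mod 34).
So |⟨25⟩| = 8.

8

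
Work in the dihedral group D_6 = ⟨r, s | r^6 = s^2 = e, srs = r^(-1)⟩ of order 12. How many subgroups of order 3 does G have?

|G| = 12 and 3 | 12, so subgroups of order 3 are possible by Lagrange.
The subgroups of order 3 are: {e, r^2, r^4}.
So G has 1 subgroup of order 3.

1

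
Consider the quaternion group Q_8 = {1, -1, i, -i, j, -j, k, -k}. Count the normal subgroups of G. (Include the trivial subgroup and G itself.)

6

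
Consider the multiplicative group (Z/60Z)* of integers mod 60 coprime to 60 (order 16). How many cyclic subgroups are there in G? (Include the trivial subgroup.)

Each element a generates a cyclic subgroup ⟨a⟩; distinct elements may generate the same one (a cyclic group of order d has φ(d) generators).
Cyclic subgroups by order — order 1: 1; order 2: 7; order 4: 4.
Total: 12.

12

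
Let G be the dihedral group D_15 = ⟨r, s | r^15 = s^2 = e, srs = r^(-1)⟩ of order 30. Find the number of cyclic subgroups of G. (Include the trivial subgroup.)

Each element a generates a cyclic subgroup ⟨a⟩; distinct elements may generate the same one (a cyclic group of order d has φ(d) generators).
Cyclic subgroups by order — order 1: 1; order 2: 15; order 3: 1; order 5: 1; order 15: 1.
Total: 19.

19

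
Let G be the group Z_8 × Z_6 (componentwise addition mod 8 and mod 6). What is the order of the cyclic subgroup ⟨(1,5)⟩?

The order of (1,5) in Z_8 × Z_6 is lcm(ord(1) in Z_8, ord(5) in Z_6).
ord(1) = 8 and ord(5) = 6, so |⟨(1,5)⟩| = lcm(8, 6) = 24.

24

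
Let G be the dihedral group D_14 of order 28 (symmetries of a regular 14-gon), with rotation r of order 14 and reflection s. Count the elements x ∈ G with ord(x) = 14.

The elements of order 14 are: r, r^3, r^5, r^9, r^11, r^13.
That's 6.

6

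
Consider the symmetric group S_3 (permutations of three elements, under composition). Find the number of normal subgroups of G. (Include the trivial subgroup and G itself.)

3

G has 6 subgroups. Checking conjugation-invariance by order — order 1: 1/1 normal; order 2: 0/3 normal; order 3: 1/1 normal; order 6: 1/1 normal.
Total normal subgroups: 3.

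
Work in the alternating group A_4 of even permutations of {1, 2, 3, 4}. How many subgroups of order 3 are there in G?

4

|G| = 12 and 3 | 12, so subgroups of order 3 are possible by Lagrange.
The subgroups of order 3 are: {e, (1 2 3), (1 3 2)}; {e, (1 2 4), (1 4 2)}; {e, (1 3 4), (1 4 3)}; {e, (2 3 4), (2 4 3)}.
So G has 4 subgroups of order 3.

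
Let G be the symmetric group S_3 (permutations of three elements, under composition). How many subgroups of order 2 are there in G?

|G| = 6 and 2 | 6, so subgroups of order 2 are possible by Lagrange.
The subgroups of order 2 are: {e, (1 2)}; {e, (1 3)}; {e, (2 3)}.
So G has 3 subgroups of order 2.

3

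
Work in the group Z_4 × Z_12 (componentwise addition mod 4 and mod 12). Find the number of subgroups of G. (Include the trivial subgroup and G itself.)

30

|G| = 48, so by Lagrange every subgroup order divides 48. Divisors: 1, 2, 3, 4, 6, 8, 12, 16, 24, 48.
Subgroups by order — order 1: 1; order 2: 3; order 3: 1; order 4: 7; order 6: 3; order 8: 3; order 12: 7; order 16: 1; order 24: 3; order 48: 1.
Total: 1 + 3 + 1 + 7 + 3 + 3 + 7 + 1 + 3 + 1 = 30.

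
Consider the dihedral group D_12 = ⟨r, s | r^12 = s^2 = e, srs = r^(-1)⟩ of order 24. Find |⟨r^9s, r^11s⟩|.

12

|⟨r^9s⟩| = 2 and |⟨r^11s⟩| = 2, so |H| is a multiple of lcm(2, 2) = 2 and divides |G| = 24.
Closing under the operation: H = {e, r^2, r^4, r^6, r^8, r^10, rs, r^3s, r^5s, r^7s, r^9s, r^11s}, so |H| = 12.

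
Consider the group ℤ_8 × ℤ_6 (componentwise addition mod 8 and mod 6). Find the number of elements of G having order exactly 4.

4

An element (a,b) has order lcm(ord(a), ord(b)); count pairs with lcm equal to 4.
Enumerating gives 4 such elements.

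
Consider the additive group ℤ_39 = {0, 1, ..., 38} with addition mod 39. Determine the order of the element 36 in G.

In ℤ_39, the order of an element a is n/gcd(a, n).
gcd(36, 39) = 3, so |⟨36⟩| = 39/3 = 13.

13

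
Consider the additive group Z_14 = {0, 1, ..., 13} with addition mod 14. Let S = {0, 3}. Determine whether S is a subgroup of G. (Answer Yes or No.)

3 ∈ S but its inverse 11 ∉ S, so S is not a subgroup.

No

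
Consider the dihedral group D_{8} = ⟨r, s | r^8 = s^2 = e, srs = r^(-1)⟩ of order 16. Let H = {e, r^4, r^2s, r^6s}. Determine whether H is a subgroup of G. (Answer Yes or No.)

|H| = 4 divides |G| = 16, consistent with Lagrange.
H contains the identity, every element's inverse is in H, and H is closed under ·: it is a subgroup.

Yes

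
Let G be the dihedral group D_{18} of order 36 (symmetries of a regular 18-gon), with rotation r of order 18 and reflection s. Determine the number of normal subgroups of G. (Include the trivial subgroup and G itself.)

9

G has 45 subgroups. Checking conjugation-invariance by order — order 1: 1/1 normal; order 2: 1/19 normal; order 3: 1/1 normal; order 4: 0/9 normal; order 6: 1/7 normal; order 9: 1/1 normal; order 12: 0/3 normal; order 18: 3/3 normal; order 36: 1/1 normal.
Total normal subgroups: 9.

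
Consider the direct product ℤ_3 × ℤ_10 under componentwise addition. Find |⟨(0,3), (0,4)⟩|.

10

|⟨(0,3)⟩| = 10 and |⟨(0,4)⟩| = 5, so |H| is a multiple of lcm(10, 5) = 10 and divides |G| = 30.
Closing under the operation: H = {(0,0), (0,1), (0,2), (0,3), (0,4), (0,5), (0,6), (0,7), (0,8), (0,9)}, so |H| = 10.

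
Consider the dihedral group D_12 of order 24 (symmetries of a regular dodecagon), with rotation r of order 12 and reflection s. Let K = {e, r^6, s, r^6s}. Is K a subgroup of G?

Yes

|K| = 4 divides |G| = 24, consistent with Lagrange.
K contains the identity, every element's inverse is in K, and K is closed under ·: it is a subgroup.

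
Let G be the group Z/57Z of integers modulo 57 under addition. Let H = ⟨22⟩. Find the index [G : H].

|⟨22⟩| = 57 and |G| = 57.
By Lagrange, [G : H] = |G|/|H| = 57/57 = 1.

1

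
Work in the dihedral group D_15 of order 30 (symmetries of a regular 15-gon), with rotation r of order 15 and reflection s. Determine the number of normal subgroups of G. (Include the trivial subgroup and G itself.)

G has 28 subgroups. Checking conjugation-invariance by order — order 1: 1/1 normal; order 2: 0/15 normal; order 3: 1/1 normal; order 5: 1/1 normal; order 6: 0/5 normal; order 10: 0/3 normal; order 15: 1/1 normal; order 30: 1/1 normal.
Total normal subgroups: 5.

5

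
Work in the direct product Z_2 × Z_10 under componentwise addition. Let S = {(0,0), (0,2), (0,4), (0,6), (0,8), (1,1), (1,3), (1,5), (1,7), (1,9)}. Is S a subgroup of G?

Yes

|S| = 10 divides |G| = 20, consistent with Lagrange.
S contains the identity, every element's inverse is in S, and S is closed under +: it is a subgroup.
In fact S = ⟨(1,1)⟩.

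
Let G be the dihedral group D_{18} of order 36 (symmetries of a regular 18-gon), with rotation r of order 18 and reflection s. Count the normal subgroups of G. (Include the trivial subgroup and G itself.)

G has 45 subgroups. Checking conjugation-invariance by order — order 1: 1/1 normal; order 2: 1/19 normal; order 3: 1/1 normal; order 4: 0/9 normal; order 6: 1/7 normal; order 9: 1/1 normal; order 12: 0/3 normal; order 18: 3/3 normal; order 36: 1/1 normal.
Total normal subgroups: 9.

9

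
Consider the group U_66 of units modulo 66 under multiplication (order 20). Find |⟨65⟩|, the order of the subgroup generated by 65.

2

Compute successive powers of 65 mod 66: 65, 1; 65^2 ≡ 1 (mod 66).
So |⟨65⟩| = 2.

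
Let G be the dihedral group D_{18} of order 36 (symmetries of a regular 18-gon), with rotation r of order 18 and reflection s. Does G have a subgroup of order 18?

18 | 36. A subgroup of order 18 is {e, r, r^2, r^3, r^4, r^5, r^6, r^7, r^8, r^9, r^10, r^11, r^12, r^13, r^14, r^15, r^16, r^17}.

Yes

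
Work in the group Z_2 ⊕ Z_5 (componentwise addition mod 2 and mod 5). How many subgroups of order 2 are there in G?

1

|G| = 10 and 2 | 10, so subgroups of order 2 are possible by Lagrange.
The subgroups of order 2 are: {(0,0), (1,0)}.
So G has 1 subgroup of order 2.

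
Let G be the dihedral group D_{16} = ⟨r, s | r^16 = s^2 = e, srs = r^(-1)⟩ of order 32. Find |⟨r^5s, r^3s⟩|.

16

|⟨r^5s⟩| = 2 and |⟨r^3s⟩| = 2, so |H| is a multiple of lcm(2, 2) = 2 and divides |G| = 32.
Closing under the operation: H = {e, r^2, r^4, r^6, r^8, r^10, r^12, r^14, rs, r^3s, r^5s, r^7s, r^9s, r^11s, r^13s, r^15s}, so |H| = 16.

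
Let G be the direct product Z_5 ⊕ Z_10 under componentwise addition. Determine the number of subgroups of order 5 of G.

6

|G| = 50 and 5 | 50, so subgroups of order 5 are possible by Lagrange.
The subgroups of order 5 are: {(0,0), (0,2), (0,4), (0,6), (0,8)}; {(0,0), (1,0), (2,0), (3,0), (4,0)}; {(0,0), (1,2), (2,4), (3,6), (4,8)}; {(0,0), (1,4), (2,8), (3,2), (4,6)}; … (6 in all).
So G has 6 subgroups of order 5.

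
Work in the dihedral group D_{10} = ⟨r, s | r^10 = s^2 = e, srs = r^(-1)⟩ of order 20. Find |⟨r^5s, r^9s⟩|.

10

|⟨r^5s⟩| = 2 and |⟨r^9s⟩| = 2, so |H| is a multiple of lcm(2, 2) = 2 and divides |G| = 20.
Closing under the operation: H = {e, r^2, r^4, r^6, r^8, rs, r^3s, r^5s, r^7s, r^9s}, so |H| = 10.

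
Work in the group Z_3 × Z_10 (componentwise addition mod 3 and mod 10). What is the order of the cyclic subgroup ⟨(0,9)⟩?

10

The order of (0,9) in Z_3 × Z_10 is lcm(ord(0) in Z_3, ord(9) in Z_10).
ord(0) = 1 and ord(9) = 10, so |⟨(0,9)⟩| = lcm(1, 10) = 10.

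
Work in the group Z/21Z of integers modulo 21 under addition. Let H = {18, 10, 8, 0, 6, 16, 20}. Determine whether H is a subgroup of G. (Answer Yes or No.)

No

16 ∈ H but its inverse 5 ∉ H, so H is not a subgroup.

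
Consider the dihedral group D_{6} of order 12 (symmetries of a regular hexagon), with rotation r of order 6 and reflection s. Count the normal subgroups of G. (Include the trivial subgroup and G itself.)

G has 16 subgroups. Checking conjugation-invariance by order — order 1: 1/1 normal; order 2: 1/7 normal; order 3: 1/1 normal; order 4: 0/3 normal; order 6: 3/3 normal; order 12: 1/1 normal.
Total normal subgroups: 7.

7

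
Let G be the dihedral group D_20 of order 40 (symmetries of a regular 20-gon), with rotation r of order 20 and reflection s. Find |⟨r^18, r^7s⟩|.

20

|⟨r^18⟩| = 10 and |⟨r^7s⟩| = 2, so |H| is a multiple of lcm(10, 2) = 10 and divides |G| = 40.
Closing under the operation: H = {e, r^2, r^4, r^6, r^8, r^10, r^12, r^14, r^16, r^18, rs, r^3s, r^5s, r^7s, r^9s, r^11s, r^13s, r^15s, r^17s, r^19s}, so |H| = 20.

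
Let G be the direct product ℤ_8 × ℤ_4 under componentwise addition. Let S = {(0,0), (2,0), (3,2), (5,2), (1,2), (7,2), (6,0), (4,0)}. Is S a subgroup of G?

|S| = 8 divides |G| = 32, consistent with Lagrange.
S contains the identity, every element's inverse is in S, and S is closed under +: it is a subgroup.
In fact S = ⟨(1,2)⟩.

Yes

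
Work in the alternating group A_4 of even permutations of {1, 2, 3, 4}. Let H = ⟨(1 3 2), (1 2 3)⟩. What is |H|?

|⟨(1 3 2)⟩| = 3 and |⟨(1 2 3)⟩| = 3, so |H| is a multiple of lcm(3, 3) = 3 and divides |G| = 12.
Closing under the operation: H = {e, (1 2 3), (1 3 2)}, so |H| = 3.

3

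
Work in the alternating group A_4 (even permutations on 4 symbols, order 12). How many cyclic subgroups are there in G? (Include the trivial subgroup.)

8

Group the elements of G by the cyclic subgroup they generate; each cyclic subgroup of order d accounts for φ(d) elements.
Cyclic subgroups by order — order 1: 1; order 2: 3; order 3: 4.
Total: 8.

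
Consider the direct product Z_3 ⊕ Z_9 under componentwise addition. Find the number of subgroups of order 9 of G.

|G| = 27 and 9 | 27, so subgroups of order 9 are possible by Lagrange.
The subgroups of order 9 are: {(0,0), (0,1), (0,2), (0,3), (0,4), (0,5), (0,6), (0,7), (0,8)}; {(0,0), (0,3), (0,6), (1,0), (1,3), (1,6), (2,0), (2,3), (2,6)}; {(0,0), (0,3), (0,6), (1,1), (1,4), (1,7), (2,2), (2,5), (2,8)}; {(0,0), (0,3), (0,6), (1,2), (1,5), (1,8), (2,1), (2,4), (2,7)}.
So G has 4 subgroups of order 9.

4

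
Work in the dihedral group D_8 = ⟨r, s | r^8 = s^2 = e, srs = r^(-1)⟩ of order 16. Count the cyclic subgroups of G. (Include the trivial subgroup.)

12

Group the elements of G by the cyclic subgroup they generate; each cyclic subgroup of order d accounts for φ(d) elements.
Cyclic subgroups by order — order 1: 1; order 2: 9; order 4: 1; order 8: 1.
Total: 12.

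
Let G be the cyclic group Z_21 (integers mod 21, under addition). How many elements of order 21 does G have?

In a cyclic group of order 21, the number of elements of order d (for d | 21) is φ(d).
φ(21) = 12.

12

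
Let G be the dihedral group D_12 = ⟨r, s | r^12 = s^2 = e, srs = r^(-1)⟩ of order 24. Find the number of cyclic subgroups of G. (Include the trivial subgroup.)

18

Group the elements of G by the cyclic subgroup they generate; each cyclic subgroup of order d accounts for φ(d) elements.
Cyclic subgroups by order — order 1: 1; order 2: 13; order 3: 1; order 4: 1; order 6: 1; order 12: 1.
Total: 18.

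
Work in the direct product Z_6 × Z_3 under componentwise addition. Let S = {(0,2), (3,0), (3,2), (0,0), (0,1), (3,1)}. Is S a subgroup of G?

Yes

|S| = 6 divides |G| = 18, consistent with Lagrange.
S contains the identity, every element's inverse is in S, and S is closed under +: it is a subgroup.
In fact S = ⟨(3,1)⟩.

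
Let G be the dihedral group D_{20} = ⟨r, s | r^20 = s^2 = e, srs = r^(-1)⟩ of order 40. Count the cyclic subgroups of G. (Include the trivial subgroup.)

Group the elements of G by the cyclic subgroup they generate; each cyclic subgroup of order d accounts for φ(d) elements.
Cyclic subgroups by order — order 1: 1; order 2: 21; order 4: 1; order 5: 1; order 10: 1; order 20: 1.
Total: 26.

26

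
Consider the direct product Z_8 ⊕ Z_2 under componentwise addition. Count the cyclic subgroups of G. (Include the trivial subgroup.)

8

A cyclic subgroup of order d is generated by each of its φ(d) elements of order d, so the cyclic subgroups of order d number (#elements of order d)/φ(d).
Cyclic subgroups by order — order 1: 1; order 2: 3; order 4: 2; order 8: 2.
Total: 8.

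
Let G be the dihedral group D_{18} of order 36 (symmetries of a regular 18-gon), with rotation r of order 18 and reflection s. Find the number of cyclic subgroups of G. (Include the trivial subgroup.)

24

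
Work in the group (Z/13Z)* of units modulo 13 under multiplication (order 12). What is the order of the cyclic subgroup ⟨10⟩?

Compute successive powers of 10 mod 13: 10, 9, 12, 3, 4, 1; 10^6 ≡ 1 (mod 13).
So |⟨10⟩| = 6.

6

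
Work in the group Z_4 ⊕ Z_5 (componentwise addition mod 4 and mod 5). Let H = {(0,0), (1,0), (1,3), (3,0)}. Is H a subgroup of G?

No

(1,3) ∈ H but its inverse (3,2) ∉ H, so H is not a subgroup.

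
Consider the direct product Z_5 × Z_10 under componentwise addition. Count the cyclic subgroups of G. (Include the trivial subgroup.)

Group the elements of G by the cyclic subgroup they generate; each cyclic subgroup of order d accounts for φ(d) elements.
Cyclic subgroups by order — order 1: 1; order 2: 1; order 5: 6; order 10: 6.
Total: 14.

14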